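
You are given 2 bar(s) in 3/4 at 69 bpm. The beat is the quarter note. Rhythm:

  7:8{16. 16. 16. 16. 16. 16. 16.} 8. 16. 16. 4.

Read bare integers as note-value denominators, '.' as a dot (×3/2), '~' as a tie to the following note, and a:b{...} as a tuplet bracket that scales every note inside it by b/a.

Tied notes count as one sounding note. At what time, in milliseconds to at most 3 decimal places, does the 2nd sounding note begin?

1. 0.0ms @ 0 + 372.671ms (3/7)
2. 372.671ms @ 3/7 + 372.671ms (3/7)
3. 745.342ms @ 6/7 + 372.671ms (3/7)
4. 1118.012ms @ 9/7 + 372.671ms (3/7)
5. 1490.683ms @ 12/7 + 372.671ms (3/7)
6. 1863.354ms @ 15/7 + 372.671ms (3/7)
7. 2236.025ms @ 18/7 + 372.671ms (3/7)
8. 2608.696ms @ 3 + 652.174ms (3/4)
9. 3260.87ms @ 15/4 + 326.087ms (3/8)
10. 3586.957ms @ 33/8 + 326.087ms (3/8)
11. 3913.043ms @ 9/2 + 1304.348ms (3/2)

note 2 onset = 3/7b = 372.671ms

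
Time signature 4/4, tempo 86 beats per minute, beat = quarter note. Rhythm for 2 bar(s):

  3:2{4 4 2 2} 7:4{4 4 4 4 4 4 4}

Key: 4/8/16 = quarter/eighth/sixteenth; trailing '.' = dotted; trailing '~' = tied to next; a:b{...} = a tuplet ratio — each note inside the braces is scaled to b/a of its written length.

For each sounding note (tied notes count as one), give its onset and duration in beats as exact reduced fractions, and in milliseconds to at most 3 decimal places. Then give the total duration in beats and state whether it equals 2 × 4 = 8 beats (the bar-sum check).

1) 0.0ms=0b +465.116ms=2/3b
2) 465.116ms=2/3b +465.116ms=2/3b
3) 930.233ms=4/3b +930.233ms=4/3b
4) 1860.465ms=8/3b +930.233ms=4/3b
5) 2790.698ms=4b +398.671ms=4/7b
6) 3189.369ms=32/7b +398.671ms=4/7b
7) 3588.04ms=36/7b +398.671ms=4/7b
8) 3986.711ms=40/7b +398.671ms=4/7b
9) 4385.382ms=44/7b +398.671ms=4/7b
10) 4784.053ms=48/7b +398.671ms=4/7b
11) 5182.724ms=52/7b +398.671ms=4/7b
Σ=8b of 8 (86bpm 4/4) — PASS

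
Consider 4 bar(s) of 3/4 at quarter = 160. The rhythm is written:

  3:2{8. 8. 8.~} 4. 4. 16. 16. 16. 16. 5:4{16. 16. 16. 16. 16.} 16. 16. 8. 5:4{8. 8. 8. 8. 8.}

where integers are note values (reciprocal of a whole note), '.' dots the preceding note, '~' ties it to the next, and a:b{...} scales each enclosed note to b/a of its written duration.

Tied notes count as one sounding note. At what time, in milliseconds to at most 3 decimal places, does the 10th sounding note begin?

1. 0.0ms @ 0 + 187.5ms (1/2)
2. 187.5ms @ 1/2 + 187.5ms (1/2)
3. 375.0ms @ 1 + 750.0ms (2)
4. 1125.0ms @ 3 + 562.5ms (3/2)
5. 1687.5ms @ 9/2 + 140.625ms (3/8)
6. 1828.125ms @ 39/8 + 140.625ms (3/8)
7. 1968.75ms @ 21/4 + 140.625ms (3/8)
8. 2109.375ms @ 45/8 + 140.625ms (3/8)
9. 2250.0ms @ 6 + 112.5ms (3/10)
10. 2362.5ms @ 63/10 + 112.5ms (3/10)
11. 2475.0ms @ 33/5 + 112.5ms (3/10)
12. 2587.5ms @ 69/10 + 112.5ms (3/10)
13. 2700.0ms @ 36/5 + 112.5ms (3/10)
14. 2812.5ms @ 15/2 + 140.625ms (3/8)
15. 2953.125ms @ 63/8 + 140.625ms (3/8)
16. 3093.75ms @ 33/4 + 281.25ms (3/4)
17. 3375.0ms @ 9 + 225.0ms (3/5)
18. 3600.0ms @ 48/5 + 225.0ms (3/5)
19. 3825.0ms @ 51/5 + 225.0ms (3/5)
20. 4050.0ms @ 54/5 + 225.0ms (3/5)
21. 4275.0ms @ 57/5 + 225.0ms (3/5)

note 10 onset = 63/10b = 2362.5ms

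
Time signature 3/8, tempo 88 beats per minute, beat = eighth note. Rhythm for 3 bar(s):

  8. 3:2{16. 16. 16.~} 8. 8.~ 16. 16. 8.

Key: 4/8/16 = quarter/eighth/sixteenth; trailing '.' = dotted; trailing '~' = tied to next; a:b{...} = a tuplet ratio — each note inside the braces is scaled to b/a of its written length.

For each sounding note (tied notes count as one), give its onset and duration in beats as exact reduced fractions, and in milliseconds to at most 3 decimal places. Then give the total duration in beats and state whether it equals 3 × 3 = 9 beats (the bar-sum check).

1) 0.0ms=0b +1022.727ms=3/2b
2) 1022.727ms=3/2b +340.909ms=1/2b
3) 1363.636ms=2b +340.909ms=1/2b
4) 1704.545ms=5/2b +1363.636ms=2b
5) 3068.182ms=9/2b +1534.091ms=9/4b
6) 4602.273ms=27/4b +511.364ms=3/4b
7) 5113.636ms=15/2b +1022.727ms=3/2b
Σ=9b of 9 (88bpm 3/8) — PASS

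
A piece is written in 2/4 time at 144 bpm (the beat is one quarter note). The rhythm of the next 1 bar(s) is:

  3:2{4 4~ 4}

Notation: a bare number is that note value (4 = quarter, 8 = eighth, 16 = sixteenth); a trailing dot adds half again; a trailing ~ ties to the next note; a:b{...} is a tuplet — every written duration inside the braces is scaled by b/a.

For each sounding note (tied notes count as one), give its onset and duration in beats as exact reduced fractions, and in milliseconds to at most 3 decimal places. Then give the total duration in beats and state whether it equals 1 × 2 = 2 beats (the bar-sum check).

1) 0.0ms=0b +277.778ms=2/3b
2) 277.778ms=2/3b +555.556ms=4/3b
Σ=2b of 2 (144bpm 2/4) — PASS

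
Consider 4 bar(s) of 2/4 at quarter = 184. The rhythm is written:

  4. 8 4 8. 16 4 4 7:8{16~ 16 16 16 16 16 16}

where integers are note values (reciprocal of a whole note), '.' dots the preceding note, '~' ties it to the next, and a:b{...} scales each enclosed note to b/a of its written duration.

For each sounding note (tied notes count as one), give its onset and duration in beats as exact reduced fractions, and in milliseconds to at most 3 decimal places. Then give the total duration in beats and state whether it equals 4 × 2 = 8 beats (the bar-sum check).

1) 0.0ms=0b +489.13ms=3/2b
2) 489.13ms=3/2b +163.043ms=1/2b
3) 652.174ms=2b +326.087ms=1b
4) 978.261ms=3b +244.565ms=3/4b
5) 1222.826ms=15/4b +81.522ms=1/4b
6) 1304.348ms=4b +326.087ms=1b
7) 1630.435ms=5b +326.087ms=1b
8) 1956.522ms=6b +186.335ms=4/7b
9) 2142.857ms=46/7b +93.168ms=2/7b
10) 2236.025ms=48/7b +93.168ms=2/7b
11) 2329.193ms=50/7b +93.168ms=2/7b
12) 2422.36ms=52/7b +93.168ms=2/7b
13) 2515.528ms=54/7b +93.168ms=2/7b
Σ=8b of 8 (184bpm 2/4) — PASS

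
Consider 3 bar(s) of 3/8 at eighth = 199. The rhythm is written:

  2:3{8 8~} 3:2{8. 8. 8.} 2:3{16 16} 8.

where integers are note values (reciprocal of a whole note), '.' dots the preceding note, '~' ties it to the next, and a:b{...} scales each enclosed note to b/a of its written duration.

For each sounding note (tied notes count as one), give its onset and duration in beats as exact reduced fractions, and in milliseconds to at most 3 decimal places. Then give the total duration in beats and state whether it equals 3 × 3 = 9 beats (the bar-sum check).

1) 0.0ms=0b +452.261ms=3/2b
2) 452.261ms=3/2b +753.769ms=5/2b
3) 1206.03ms=4b +301.508ms=1b
4) 1507.538ms=5b +301.508ms=1b
5) 1809.045ms=6b +226.131ms=3/4b
6) 2035.176ms=27/4b +226.131ms=3/4b
7) 2261.307ms=15/2b +452.261ms=3/2b
Σ=9b of 9 (199bpm 3/8) — PASS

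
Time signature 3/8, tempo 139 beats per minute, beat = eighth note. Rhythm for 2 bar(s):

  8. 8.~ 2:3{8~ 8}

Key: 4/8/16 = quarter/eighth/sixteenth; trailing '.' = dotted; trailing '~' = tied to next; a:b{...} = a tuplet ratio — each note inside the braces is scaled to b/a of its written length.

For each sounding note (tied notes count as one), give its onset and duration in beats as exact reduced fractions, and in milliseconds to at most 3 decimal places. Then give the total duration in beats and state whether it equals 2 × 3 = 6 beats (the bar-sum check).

1) 0.0ms=0b +647.482ms=3/2b
2) 647.482ms=3/2b +1942.446ms=9/2b
Σ=6b of 6 (139bpm 3/8) — PASS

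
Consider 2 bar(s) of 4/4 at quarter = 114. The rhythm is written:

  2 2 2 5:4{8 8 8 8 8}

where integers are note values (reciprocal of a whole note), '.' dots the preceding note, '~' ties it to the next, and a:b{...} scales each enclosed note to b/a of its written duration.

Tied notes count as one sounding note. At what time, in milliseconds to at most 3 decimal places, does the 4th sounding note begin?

1. 0.0ms @ 0 + 1052.632ms (2)
2. 1052.632ms @ 2 + 1052.632ms (2)
3. 2105.263ms @ 4 + 1052.632ms (2)
4. 3157.895ms @ 6 + 210.526ms (2/5)
5. 3368.421ms @ 32/5 + 210.526ms (2/5)
6. 3578.947ms @ 34/5 + 210.526ms (2/5)
7. 3789.474ms @ 36/5 + 210.526ms (2/5)
8. 4000.0ms @ 38/5 + 210.526ms (2/5)

note 4 onset = 6b = 3157.895ms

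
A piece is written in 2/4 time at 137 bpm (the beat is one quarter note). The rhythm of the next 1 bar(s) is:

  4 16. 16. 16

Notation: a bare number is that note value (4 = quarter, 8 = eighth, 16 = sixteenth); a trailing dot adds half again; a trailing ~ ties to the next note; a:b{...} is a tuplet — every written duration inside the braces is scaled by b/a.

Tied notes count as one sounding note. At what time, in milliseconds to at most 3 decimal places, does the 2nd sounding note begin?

note 2 onset = 1b = 437.956ms

1. 0.0ms @ 0 + 437.956ms (1)
2. 437.956ms @ 1 + 164.234ms (3/8)
3. 602.19ms @ 11/8 + 164.234ms (3/8)
4. 766.423ms @ 7/4 + 109.489ms (1/4)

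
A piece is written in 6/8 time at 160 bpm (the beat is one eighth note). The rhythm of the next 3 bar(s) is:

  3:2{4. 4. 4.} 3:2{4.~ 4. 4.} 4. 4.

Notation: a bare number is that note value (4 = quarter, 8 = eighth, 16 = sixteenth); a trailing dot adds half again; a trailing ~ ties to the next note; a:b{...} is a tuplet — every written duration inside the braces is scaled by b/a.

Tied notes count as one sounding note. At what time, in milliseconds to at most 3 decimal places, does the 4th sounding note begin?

note 4 onset = 6b = 2250.0ms

1. 0.0ms @ 0 + 750.0ms (2)
2. 750.0ms @ 2 + 750.0ms (2)
3. 1500.0ms @ 4 + 750.0ms (2)
4. 2250.0ms @ 6 + 1500.0ms (4)
5. 3750.0ms @ 10 + 750.0ms (2)
6. 4500.0ms @ 12 + 1125.0ms (3)
7. 5625.0ms @ 15 + 1125.0ms (3)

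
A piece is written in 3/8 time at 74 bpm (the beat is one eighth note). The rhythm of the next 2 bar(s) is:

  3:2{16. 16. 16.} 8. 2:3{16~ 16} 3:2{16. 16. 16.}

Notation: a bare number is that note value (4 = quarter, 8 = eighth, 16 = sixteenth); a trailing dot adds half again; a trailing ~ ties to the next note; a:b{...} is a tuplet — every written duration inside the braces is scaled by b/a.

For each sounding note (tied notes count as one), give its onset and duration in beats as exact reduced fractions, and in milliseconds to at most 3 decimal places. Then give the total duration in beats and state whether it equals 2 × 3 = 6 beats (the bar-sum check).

1) 0.0ms=0b +405.405ms=1/2b
2) 405.405ms=1/2b +405.405ms=1/2b
3) 810.811ms=1b +405.405ms=1/2b
4) 1216.216ms=3/2b +1216.216ms=3/2b
5) 2432.432ms=3b +1216.216ms=3/2b
6) 3648.649ms=9/2b +405.405ms=1/2b
7) 4054.054ms=5b +405.405ms=1/2b
8) 4459.459ms=11/2b +405.405ms=1/2b
Σ=6b of 6 (74bpm 3/8) — PASS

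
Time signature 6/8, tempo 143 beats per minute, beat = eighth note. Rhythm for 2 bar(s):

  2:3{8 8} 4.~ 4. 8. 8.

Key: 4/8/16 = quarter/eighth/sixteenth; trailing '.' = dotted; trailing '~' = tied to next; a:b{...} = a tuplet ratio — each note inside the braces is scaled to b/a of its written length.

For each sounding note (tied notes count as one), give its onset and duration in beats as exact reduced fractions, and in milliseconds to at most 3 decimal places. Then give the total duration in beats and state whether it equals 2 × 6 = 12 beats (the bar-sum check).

1) 0.0ms=0b +629.371ms=3/2b
2) 629.371ms=3/2b +629.371ms=3/2b
3) 1258.741ms=3b +2517.483ms=6b
4) 3776.224ms=9b +629.371ms=3/2b
5) 4405.594ms=21/2b +629.371ms=3/2b
Σ=12b of 12 (143bpm 6/8) — PASS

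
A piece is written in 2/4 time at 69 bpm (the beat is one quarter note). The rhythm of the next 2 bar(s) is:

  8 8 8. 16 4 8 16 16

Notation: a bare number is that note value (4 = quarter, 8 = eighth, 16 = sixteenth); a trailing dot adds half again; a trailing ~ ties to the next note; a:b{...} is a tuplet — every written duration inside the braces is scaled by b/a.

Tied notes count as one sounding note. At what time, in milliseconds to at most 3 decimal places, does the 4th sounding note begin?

note 4 onset = 7/4b = 1521.739ms

1. 0.0ms @ 0 + 434.783ms (1/2)
2. 434.783ms @ 1/2 + 434.783ms (1/2)
3. 869.565ms @ 1 + 652.174ms (3/4)
4. 1521.739ms @ 7/4 + 217.391ms (1/4)
5. 1739.13ms @ 2 + 869.565ms (1)
6. 2608.696ms @ 3 + 434.783ms (1/2)
7. 3043.478ms @ 7/2 + 217.391ms (1/4)
8. 3260.87ms @ 15/4 + 217.391ms (1/4)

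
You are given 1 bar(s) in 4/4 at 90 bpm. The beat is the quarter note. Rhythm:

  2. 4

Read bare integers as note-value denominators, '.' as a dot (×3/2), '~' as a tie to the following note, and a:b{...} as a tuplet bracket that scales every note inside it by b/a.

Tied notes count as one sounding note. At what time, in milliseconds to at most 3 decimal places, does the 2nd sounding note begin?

note 2 onset = 3b = 2000.0ms

1. 0.0ms @ 0 + 2000.0ms (3)
2. 2000.0ms @ 3 + 666.667ms (1)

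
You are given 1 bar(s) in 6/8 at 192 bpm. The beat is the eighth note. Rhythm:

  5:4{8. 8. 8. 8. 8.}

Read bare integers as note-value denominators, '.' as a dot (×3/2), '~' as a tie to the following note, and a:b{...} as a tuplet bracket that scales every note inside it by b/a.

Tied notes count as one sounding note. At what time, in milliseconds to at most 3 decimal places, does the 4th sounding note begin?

1. 0.0ms @ 0 + 375.0ms (6/5)
2. 375.0ms @ 6/5 + 375.0ms (6/5)
3. 750.0ms @ 12/5 + 375.0ms (6/5)
4. 1125.0ms @ 18/5 + 375.0ms (6/5)
5. 1500.0ms @ 24/5 + 375.0ms (6/5)

note 4 onset = 18/5b = 1125.0ms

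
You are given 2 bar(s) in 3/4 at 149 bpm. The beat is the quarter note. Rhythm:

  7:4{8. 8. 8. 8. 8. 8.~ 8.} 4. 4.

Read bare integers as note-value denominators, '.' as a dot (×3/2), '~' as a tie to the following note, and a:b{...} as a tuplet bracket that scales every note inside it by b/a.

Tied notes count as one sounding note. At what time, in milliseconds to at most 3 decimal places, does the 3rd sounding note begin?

1. 0.0ms @ 0 + 172.579ms (3/7)
2. 172.579ms @ 3/7 + 172.579ms (3/7)
3. 345.158ms @ 6/7 + 172.579ms (3/7)
4. 517.737ms @ 9/7 + 172.579ms (3/7)
5. 690.316ms @ 12/7 + 172.579ms (3/7)
6. 862.895ms @ 15/7 + 345.158ms (6/7)
7. 1208.054ms @ 3 + 604.027ms (3/2)
8. 1812.081ms @ 9/2 + 604.027ms (3/2)

note 3 onset = 6/7b = 345.158ms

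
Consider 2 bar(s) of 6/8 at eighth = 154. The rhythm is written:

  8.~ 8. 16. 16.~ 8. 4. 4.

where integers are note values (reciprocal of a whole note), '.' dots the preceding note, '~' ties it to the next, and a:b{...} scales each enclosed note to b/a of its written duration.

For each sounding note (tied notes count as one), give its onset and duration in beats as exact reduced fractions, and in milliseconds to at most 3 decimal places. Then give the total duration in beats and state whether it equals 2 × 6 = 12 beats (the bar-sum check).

1) 0.0ms=0b +1168.831ms=3b
2) 1168.831ms=3b +292.208ms=3/4b
3) 1461.039ms=15/4b +876.623ms=9/4b
4) 2337.662ms=6b +1168.831ms=3b
5) 3506.494ms=9b +1168.831ms=3b
Σ=12b of 12 (154bpm 6/8) — PASS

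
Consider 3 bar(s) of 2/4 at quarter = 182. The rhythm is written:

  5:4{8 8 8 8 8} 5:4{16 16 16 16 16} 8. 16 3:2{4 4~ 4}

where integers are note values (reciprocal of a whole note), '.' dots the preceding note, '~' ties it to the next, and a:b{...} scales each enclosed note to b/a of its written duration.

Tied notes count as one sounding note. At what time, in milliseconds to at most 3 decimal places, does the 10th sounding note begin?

note 10 onset = 14/5b = 923.077ms

1. 0.0ms @ 0 + 131.868ms (2/5)
2. 131.868ms @ 2/5 + 131.868ms (2/5)
3. 263.736ms @ 4/5 + 131.868ms (2/5)
4. 395.604ms @ 6/5 + 131.868ms (2/5)
5. 527.473ms @ 8/5 + 131.868ms (2/5)
6. 659.341ms @ 2 + 65.934ms (1/5)
7. 725.275ms @ 11/5 + 65.934ms (1/5)
8. 791.209ms @ 12/5 + 65.934ms (1/5)
9. 857.143ms @ 13/5 + 65.934ms (1/5)
10. 923.077ms @ 14/5 + 65.934ms (1/5)
11. 989.011ms @ 3 + 247.253ms (3/4)
12. 1236.264ms @ 15/4 + 82.418ms (1/4)
13. 1318.681ms @ 4 + 219.78ms (2/3)
14. 1538.462ms @ 14/3 + 439.56ms (4/3)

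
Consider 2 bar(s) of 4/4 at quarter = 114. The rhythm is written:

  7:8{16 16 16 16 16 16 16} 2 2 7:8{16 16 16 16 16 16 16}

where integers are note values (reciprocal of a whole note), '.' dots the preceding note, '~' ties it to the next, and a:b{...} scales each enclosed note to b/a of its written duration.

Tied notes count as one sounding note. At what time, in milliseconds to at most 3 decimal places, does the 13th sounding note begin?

1. 0.0ms @ 0 + 150.376ms (2/7)
2. 150.376ms @ 2/7 + 150.376ms (2/7)
3. 300.752ms @ 4/7 + 150.376ms (2/7)
4. 451.128ms @ 6/7 + 150.376ms (2/7)
5. 601.504ms @ 8/7 + 150.376ms (2/7)
6. 751.88ms @ 10/7 + 150.376ms (2/7)
7. 902.256ms @ 12/7 + 150.376ms (2/7)
8. 1052.632ms @ 2 + 1052.632ms (2)
9. 2105.263ms @ 4 + 1052.632ms (2)
10. 3157.895ms @ 6 + 150.376ms (2/7)
11. 3308.271ms @ 44/7 + 150.376ms (2/7)
12. 3458.647ms @ 46/7 + 150.376ms (2/7)
13. 3609.023ms @ 48/7 + 150.376ms (2/7)
14. 3759.398ms @ 50/7 + 150.376ms (2/7)
15. 3909.774ms @ 52/7 + 150.376ms (2/7)
16. 4060.15ms @ 54/7 + 150.376ms (2/7)

note 13 onset = 48/7b = 3609.023ms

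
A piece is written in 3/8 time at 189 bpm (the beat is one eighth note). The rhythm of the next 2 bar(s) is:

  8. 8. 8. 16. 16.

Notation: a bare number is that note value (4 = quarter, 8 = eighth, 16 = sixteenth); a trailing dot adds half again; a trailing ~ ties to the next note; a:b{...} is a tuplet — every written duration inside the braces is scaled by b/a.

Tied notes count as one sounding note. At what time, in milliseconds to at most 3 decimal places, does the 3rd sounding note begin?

note 3 onset = 3b = 952.381ms

1. 0.0ms @ 0 + 476.19ms (3/2)
2. 476.19ms @ 3/2 + 476.19ms (3/2)
3. 952.381ms @ 3 + 476.19ms (3/2)
4. 1428.571ms @ 9/2 + 238.095ms (3/4)
5. 1666.667ms @ 21/4 + 238.095ms (3/4)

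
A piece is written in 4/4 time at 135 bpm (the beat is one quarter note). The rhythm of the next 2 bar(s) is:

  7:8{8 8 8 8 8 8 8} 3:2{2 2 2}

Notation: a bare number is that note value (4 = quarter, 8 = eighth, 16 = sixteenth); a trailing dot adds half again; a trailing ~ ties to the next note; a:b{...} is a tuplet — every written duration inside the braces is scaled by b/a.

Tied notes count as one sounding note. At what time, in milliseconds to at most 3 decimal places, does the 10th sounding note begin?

note 10 onset = 20/3b = 2962.963ms

1. 0.0ms @ 0 + 253.968ms (4/7)
2. 253.968ms @ 4/7 + 253.968ms (4/7)
3. 507.937ms @ 8/7 + 253.968ms (4/7)
4. 761.905ms @ 12/7 + 253.968ms (4/7)
5. 1015.873ms @ 16/7 + 253.968ms (4/7)
6. 1269.841ms @ 20/7 + 253.968ms (4/7)
7. 1523.81ms @ 24/7 + 253.968ms (4/7)
8. 1777.778ms @ 4 + 592.593ms (4/3)
9. 2370.37ms @ 16/3 + 592.593ms (4/3)
10. 2962.963ms @ 20/3 + 592.593ms (4/3)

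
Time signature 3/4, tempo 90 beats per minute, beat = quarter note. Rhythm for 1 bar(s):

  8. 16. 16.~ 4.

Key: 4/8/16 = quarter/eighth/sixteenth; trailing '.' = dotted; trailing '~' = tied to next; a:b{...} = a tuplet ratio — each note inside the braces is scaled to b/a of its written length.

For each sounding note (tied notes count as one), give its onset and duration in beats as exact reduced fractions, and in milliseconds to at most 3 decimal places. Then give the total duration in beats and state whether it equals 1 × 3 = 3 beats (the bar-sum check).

1) 0.0ms=0b +500.0ms=3/4b
2) 500.0ms=3/4b +250.0ms=3/8b
3) 750.0ms=9/8b +1250.0ms=15/8b
Σ=3b of 3 (90bpm 3/4) — PASS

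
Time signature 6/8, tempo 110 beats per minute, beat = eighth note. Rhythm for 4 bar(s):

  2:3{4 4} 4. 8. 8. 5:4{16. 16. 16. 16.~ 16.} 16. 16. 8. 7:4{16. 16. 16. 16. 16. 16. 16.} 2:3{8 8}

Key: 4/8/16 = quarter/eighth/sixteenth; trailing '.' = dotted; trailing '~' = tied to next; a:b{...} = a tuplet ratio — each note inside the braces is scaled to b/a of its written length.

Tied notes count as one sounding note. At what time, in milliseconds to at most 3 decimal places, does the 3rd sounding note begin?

note 3 onset = 6b = 3272.727ms

1. 0.0ms @ 0 + 1636.364ms (3)
2. 1636.364ms @ 3 + 1636.364ms (3)
3. 3272.727ms @ 6 + 1636.364ms (3)
4. 4909.091ms @ 9 + 818.182ms (3/2)
5. 5727.273ms @ 21/2 + 818.182ms (3/2)
6. 6545.455ms @ 12 + 327.273ms (3/5)
7. 6872.727ms @ 63/5 + 327.273ms (3/5)
8. 7200.0ms @ 66/5 + 327.273ms (3/5)
9. 7527.273ms @ 69/5 + 654.545ms (6/5)
10. 8181.818ms @ 15 + 409.091ms (3/4)
11. 8590.909ms @ 63/4 + 409.091ms (3/4)
12. 9000.0ms @ 33/2 + 818.182ms (3/2)
13. 9818.182ms @ 18 + 233.766ms (3/7)
14. 10051.948ms @ 129/7 + 233.766ms (3/7)
15. 10285.714ms @ 132/7 + 233.766ms (3/7)
16. 10519.481ms @ 135/7 + 233.766ms (3/7)
17. 10753.247ms @ 138/7 + 233.766ms (3/7)
18. 10987.013ms @ 141/7 + 233.766ms (3/7)
19. 11220.779ms @ 144/7 + 233.766ms (3/7)
20. 11454.545ms @ 21 + 818.182ms (3/2)
21. 12272.727ms @ 45/2 + 818.182ms (3/2)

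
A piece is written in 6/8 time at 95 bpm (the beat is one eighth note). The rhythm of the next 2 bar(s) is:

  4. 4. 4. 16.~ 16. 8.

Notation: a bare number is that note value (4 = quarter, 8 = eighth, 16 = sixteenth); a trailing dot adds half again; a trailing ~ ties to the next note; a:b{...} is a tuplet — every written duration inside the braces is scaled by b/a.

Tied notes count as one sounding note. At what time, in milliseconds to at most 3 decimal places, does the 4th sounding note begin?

1. 0.0ms @ 0 + 1894.737ms (3)
2. 1894.737ms @ 3 + 1894.737ms (3)
3. 3789.474ms @ 6 + 1894.737ms (3)
4. 5684.211ms @ 9 + 947.368ms (3/2)
5. 6631.579ms @ 21/2 + 947.368ms (3/2)

note 4 onset = 9b = 5684.211ms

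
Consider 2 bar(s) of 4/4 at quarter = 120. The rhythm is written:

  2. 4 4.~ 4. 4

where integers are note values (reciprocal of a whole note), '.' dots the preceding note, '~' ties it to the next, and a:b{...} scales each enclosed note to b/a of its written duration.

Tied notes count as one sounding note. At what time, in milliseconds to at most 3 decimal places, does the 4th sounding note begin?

1. 0.0ms @ 0 + 1500.0ms (3)
2. 1500.0ms @ 3 + 500.0ms (1)
3. 2000.0ms @ 4 + 1500.0ms (3)
4. 3500.0ms @ 7 + 500.0ms (1)

note 4 onset = 7b = 3500.0ms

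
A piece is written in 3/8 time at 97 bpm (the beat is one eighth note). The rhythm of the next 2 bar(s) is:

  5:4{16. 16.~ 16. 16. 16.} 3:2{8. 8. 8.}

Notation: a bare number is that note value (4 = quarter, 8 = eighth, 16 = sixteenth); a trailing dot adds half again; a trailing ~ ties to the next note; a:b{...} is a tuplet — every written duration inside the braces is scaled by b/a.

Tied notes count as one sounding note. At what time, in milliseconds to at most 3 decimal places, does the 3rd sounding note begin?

note 3 onset = 9/5b = 1113.402ms

1. 0.0ms @ 0 + 371.134ms (3/5)
2. 371.134ms @ 3/5 + 742.268ms (6/5)
3. 1113.402ms @ 9/5 + 371.134ms (3/5)
4. 1484.536ms @ 12/5 + 371.134ms (3/5)
5. 1855.67ms @ 3 + 618.557ms (1)
6. 2474.227ms @ 4 + 618.557ms (1)
7. 3092.784ms @ 5 + 618.557ms (1)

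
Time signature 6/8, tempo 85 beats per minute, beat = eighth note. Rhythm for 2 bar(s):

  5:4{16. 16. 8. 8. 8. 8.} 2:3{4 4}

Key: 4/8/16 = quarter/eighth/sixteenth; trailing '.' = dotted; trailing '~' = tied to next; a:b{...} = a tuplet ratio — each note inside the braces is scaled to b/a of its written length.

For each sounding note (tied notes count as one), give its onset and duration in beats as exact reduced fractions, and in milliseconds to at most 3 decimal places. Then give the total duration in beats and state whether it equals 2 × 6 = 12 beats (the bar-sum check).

1) 0.0ms=0b +423.529ms=3/5b
2) 423.529ms=3/5b +423.529ms=3/5b
3) 847.059ms=6/5b +847.059ms=6/5b
4) 1694.118ms=12/5b +847.059ms=6/5b
5) 2541.176ms=18/5b +847.059ms=6/5b
6) 3388.235ms=24/5b +847.059ms=6/5b
7) 4235.294ms=6b +2117.647ms=3b
8) 6352.941ms=9b +2117.647ms=3b
Σ=12b of 12 (85bpm 6/8) — PASS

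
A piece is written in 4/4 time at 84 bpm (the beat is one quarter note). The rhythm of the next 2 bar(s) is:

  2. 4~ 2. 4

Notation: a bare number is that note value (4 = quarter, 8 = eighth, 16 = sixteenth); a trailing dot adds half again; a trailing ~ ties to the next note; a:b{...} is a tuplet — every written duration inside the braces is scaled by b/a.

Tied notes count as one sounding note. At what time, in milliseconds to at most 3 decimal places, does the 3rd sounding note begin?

1. 0.0ms @ 0 + 2142.857ms (3)
2. 2142.857ms @ 3 + 2857.143ms (4)
3. 5000.0ms @ 7 + 714.286ms (1)

note 3 onset = 7b = 5000.0ms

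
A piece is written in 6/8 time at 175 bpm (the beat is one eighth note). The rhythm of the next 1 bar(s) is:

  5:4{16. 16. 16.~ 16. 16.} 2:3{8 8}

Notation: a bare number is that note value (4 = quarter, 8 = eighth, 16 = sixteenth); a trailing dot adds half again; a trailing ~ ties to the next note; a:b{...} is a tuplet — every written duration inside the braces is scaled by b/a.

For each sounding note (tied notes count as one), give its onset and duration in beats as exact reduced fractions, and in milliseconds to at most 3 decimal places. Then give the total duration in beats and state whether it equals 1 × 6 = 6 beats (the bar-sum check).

1) 0.0ms=0b +205.714ms=3/5b
2) 205.714ms=3/5b +205.714ms=3/5b
3) 411.429ms=6/5b +411.429ms=6/5b
4) 822.857ms=12/5b +205.714ms=3/5b
5) 1028.571ms=3b +514.286ms=3/2b
6) 1542.857ms=9/2b +514.286ms=3/2b
Σ=6b of 6 (175bpm 6/8) — PASS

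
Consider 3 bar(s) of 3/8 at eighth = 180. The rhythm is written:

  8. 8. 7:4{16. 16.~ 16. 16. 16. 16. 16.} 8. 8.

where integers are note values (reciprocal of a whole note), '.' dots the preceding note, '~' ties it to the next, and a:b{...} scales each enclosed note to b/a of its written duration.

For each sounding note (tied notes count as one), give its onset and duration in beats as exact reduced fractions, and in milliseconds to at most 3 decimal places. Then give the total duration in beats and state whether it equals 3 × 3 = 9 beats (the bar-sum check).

1) 0.0ms=0b +500.0ms=3/2b
2) 500.0ms=3/2b +500.0ms=3/2b
3) 1000.0ms=3b +142.857ms=3/7b
4) 1142.857ms=24/7b +285.714ms=6/7b
5) 1428.571ms=30/7b +142.857ms=3/7b
6) 1571.429ms=33/7b +142.857ms=3/7b
7) 1714.286ms=36/7b +142.857ms=3/7b
8) 1857.143ms=39/7b +142.857ms=3/7b
9) 2000.0ms=6b +500.0ms=3/2b
10) 2500.0ms=15/2b +500.0ms=3/2b
Σ=9b of 9 (180bpm 3/8) — PASS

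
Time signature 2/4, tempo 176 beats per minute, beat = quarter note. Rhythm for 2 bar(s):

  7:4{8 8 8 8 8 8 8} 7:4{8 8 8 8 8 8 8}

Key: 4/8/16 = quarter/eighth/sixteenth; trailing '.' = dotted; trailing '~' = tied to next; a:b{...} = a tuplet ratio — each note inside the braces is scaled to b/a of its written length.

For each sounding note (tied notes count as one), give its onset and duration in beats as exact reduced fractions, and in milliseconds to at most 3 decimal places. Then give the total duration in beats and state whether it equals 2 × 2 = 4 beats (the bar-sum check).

1) 0.0ms=0b +97.403ms=2/7b
2) 97.403ms=2/7b +97.403ms=2/7b
3) 194.805ms=4/7b +97.403ms=2/7b
4) 292.208ms=6/7b +97.403ms=2/7b
5) 389.61ms=8/7b +97.403ms=2/7b
6) 487.013ms=10/7b +97.403ms=2/7b
7) 584.416ms=12/7b +97.403ms=2/7b
8) 681.818ms=2b +97.403ms=2/7b
9) 779.221ms=16/7b +97.403ms=2/7b
10) 876.623ms=18/7b +97.403ms=2/7b
11) 974.026ms=20/7b +97.403ms=2/7b
12) 1071.429ms=22/7b +97.403ms=2/7b
13) 1168.831ms=24/7b +97.403ms=2/7b
14) 1266.234ms=26/7b +97.403ms=2/7b
Σ=4b of 4 (176bpm 2/4) — PASS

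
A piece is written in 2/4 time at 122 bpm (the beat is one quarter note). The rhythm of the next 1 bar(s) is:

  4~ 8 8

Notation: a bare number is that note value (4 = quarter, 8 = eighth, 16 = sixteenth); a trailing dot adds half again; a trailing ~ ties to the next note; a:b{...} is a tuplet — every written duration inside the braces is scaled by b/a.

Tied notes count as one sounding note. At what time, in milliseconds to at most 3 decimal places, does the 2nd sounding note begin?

note 2 onset = 3/2b = 737.705ms

1. 0.0ms @ 0 + 737.705ms (3/2)
2. 737.705ms @ 3/2 + 245.902ms (1/2)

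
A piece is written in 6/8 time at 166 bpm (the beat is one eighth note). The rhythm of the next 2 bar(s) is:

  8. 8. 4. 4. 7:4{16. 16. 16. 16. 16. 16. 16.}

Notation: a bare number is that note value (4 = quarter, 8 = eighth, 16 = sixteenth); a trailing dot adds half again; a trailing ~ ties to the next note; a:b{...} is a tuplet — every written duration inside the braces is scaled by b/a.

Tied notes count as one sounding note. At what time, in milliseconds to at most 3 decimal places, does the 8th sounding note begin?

1. 0.0ms @ 0 + 542.169ms (3/2)
2. 542.169ms @ 3/2 + 542.169ms (3/2)
3. 1084.337ms @ 3 + 1084.337ms (3)
4. 2168.675ms @ 6 + 1084.337ms (3)
5. 3253.012ms @ 9 + 154.905ms (3/7)
6. 3407.917ms @ 66/7 + 154.905ms (3/7)
7. 3562.823ms @ 69/7 + 154.905ms (3/7)
8. 3717.728ms @ 72/7 + 154.905ms (3/7)
9. 3872.633ms @ 75/7 + 154.905ms (3/7)
10. 4027.539ms @ 78/7 + 154.905ms (3/7)
11. 4182.444ms @ 81/7 + 154.905ms (3/7)

note 8 onset = 72/7b = 3717.728ms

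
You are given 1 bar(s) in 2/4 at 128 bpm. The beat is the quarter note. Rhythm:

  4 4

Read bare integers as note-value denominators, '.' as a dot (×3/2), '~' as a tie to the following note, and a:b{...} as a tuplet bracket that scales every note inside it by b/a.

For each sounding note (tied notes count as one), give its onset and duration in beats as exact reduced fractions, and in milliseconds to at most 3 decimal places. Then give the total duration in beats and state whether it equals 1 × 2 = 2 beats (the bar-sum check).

1) 0.0ms=0b +468.75ms=1b
2) 468.75ms=1b +468.75ms=1b
Σ=2b of 2 (128bpm 2/4) — PASS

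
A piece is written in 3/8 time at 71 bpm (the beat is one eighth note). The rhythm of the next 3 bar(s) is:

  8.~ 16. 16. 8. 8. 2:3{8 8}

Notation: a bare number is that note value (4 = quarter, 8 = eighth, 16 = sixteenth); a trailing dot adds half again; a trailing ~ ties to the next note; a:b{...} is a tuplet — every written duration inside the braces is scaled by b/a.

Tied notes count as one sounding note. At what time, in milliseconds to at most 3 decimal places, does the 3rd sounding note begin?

1. 0.0ms @ 0 + 1901.408ms (9/4)
2. 1901.408ms @ 9/4 + 633.803ms (3/4)
3. 2535.211ms @ 3 + 1267.606ms (3/2)
4. 3802.817ms @ 9/2 + 1267.606ms (3/2)
5. 5070.423ms @ 6 + 1267.606ms (3/2)
6. 6338.028ms @ 15/2 + 1267.606ms (3/2)

note 3 onset = 3b = 2535.211ms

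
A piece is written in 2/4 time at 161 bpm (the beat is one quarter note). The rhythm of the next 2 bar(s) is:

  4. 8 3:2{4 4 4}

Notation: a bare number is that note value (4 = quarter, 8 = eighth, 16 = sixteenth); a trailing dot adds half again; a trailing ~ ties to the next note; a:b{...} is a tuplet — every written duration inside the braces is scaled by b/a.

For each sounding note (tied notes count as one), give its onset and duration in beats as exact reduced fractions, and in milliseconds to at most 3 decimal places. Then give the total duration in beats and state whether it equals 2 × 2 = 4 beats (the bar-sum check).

1) 0.0ms=0b +559.006ms=3/2b
2) 559.006ms=3/2b +186.335ms=1/2b
3) 745.342ms=2b +248.447ms=2/3b
4) 993.789ms=8/3b +248.447ms=2/3b
5) 1242.236ms=10/3b +248.447ms=2/3b
Σ=4b of 4 (161bpm 2/4) — PASS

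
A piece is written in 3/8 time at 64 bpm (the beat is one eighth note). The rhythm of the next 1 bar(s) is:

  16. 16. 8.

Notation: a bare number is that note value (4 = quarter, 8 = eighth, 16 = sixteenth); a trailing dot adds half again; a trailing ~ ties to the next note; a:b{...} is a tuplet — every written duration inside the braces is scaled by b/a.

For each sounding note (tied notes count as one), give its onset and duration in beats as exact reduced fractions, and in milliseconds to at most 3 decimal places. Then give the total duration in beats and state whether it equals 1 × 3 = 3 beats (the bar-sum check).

1) 0.0ms=0b +703.125ms=3/4b
2) 703.125ms=3/4b +703.125ms=3/4b
3) 1406.25ms=3/2b +1406.25ms=3/2b
Σ=3b of 3 (64bpm 3/8) — PASS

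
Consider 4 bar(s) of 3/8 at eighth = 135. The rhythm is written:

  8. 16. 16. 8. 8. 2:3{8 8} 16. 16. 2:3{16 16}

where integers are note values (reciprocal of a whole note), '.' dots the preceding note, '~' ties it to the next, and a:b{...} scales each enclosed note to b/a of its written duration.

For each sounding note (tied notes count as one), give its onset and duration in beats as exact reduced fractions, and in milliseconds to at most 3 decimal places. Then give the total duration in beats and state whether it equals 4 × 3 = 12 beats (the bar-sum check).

1) 0.0ms=0b +666.667ms=3/2b
2) 666.667ms=3/2b +333.333ms=3/4b
3) 1000.0ms=9/4b +333.333ms=3/4b
4) 1333.333ms=3b +666.667ms=3/2b
5) 2000.0ms=9/2b +666.667ms=3/2b
6) 2666.667ms=6b +666.667ms=3/2b
7) 3333.333ms=15/2b +666.667ms=3/2b
8) 4000.0ms=9b +333.333ms=3/4b
9) 4333.333ms=39/4b +333.333ms=3/4b
10) 4666.667ms=21/2b +333.333ms=3/4b
11) 5000.0ms=45/4b +333.333ms=3/4b
Σ=12b of 12 (135bpm 3/8) — PASS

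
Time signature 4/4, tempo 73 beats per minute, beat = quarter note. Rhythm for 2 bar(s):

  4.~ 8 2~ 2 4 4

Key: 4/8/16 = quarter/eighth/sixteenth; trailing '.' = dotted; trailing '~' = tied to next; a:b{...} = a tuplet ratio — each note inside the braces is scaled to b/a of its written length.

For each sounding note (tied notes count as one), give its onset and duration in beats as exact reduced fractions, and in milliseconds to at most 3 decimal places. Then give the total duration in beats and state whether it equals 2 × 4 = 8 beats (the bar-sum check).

1) 0.0ms=0b +1643.836ms=2b
2) 1643.836ms=2b +3287.671ms=4b
3) 4931.507ms=6b +821.918ms=1b
4) 5753.425ms=7b +821.918ms=1b
Σ=8b of 8 (73bpm 4/4) — PASS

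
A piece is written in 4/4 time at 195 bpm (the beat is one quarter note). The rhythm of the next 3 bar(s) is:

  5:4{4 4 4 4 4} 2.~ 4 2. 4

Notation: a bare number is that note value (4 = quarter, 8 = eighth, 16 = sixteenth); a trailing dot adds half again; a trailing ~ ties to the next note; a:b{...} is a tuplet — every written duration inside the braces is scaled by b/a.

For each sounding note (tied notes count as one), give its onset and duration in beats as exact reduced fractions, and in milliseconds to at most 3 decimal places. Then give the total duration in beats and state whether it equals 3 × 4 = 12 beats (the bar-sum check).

1) 0.0ms=0b +246.154ms=4/5b
2) 246.154ms=4/5b +246.154ms=4/5b
3) 492.308ms=8/5b +246.154ms=4/5b
4) 738.462ms=12/5b +246.154ms=4/5b
5) 984.615ms=16/5b +246.154ms=4/5b
6) 1230.769ms=4b +1230.769ms=4b
7) 2461.538ms=8b +923.077ms=3b
8) 3384.615ms=11b +307.692ms=1b
Σ=12b of 12 (195bpm 4/4) — PASS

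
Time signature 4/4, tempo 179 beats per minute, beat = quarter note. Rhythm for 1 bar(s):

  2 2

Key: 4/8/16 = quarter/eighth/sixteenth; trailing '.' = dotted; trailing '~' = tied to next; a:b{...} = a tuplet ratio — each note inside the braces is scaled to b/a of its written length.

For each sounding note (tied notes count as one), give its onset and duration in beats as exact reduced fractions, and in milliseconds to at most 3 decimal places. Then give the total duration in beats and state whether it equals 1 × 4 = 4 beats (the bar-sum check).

1) 0.0ms=0b +670.391ms=2b
2) 670.391ms=2b +670.391ms=2b
Σ=4b of 4 (179bpm 4/4) — PASS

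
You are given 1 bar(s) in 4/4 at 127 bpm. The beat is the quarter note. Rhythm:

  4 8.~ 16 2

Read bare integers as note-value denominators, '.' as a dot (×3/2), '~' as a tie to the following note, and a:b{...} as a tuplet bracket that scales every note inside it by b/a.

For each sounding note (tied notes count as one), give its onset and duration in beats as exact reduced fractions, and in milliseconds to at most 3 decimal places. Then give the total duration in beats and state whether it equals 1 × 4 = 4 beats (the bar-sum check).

1) 0.0ms=0b +472.441ms=1b
2) 472.441ms=1b +472.441ms=1b
3) 944.882ms=2b +944.882ms=2b
Σ=4b of 4 (127bpm 4/4) — PASS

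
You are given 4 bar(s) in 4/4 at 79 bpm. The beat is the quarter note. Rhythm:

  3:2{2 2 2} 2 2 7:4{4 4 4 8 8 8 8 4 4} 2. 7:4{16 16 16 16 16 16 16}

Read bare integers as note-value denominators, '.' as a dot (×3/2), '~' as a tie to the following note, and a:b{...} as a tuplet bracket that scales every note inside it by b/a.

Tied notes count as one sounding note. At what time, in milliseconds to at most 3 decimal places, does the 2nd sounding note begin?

note 2 onset = 4/3b = 1012.658ms

1. 0.0ms @ 0 + 1012.658ms (4/3)
2. 1012.658ms @ 4/3 + 1012.658ms (4/3)
3. 2025.316ms @ 8/3 + 1012.658ms (4/3)
4. 3037.975ms @ 4 + 1518.987ms (2)
5. 4556.962ms @ 6 + 1518.987ms (2)
6. 6075.949ms @ 8 + 433.996ms (4/7)
7. 6509.946ms @ 60/7 + 433.996ms (4/7)
8. 6943.942ms @ 64/7 + 433.996ms (4/7)
9. 7377.939ms @ 68/7 + 216.998ms (2/7)
10. 7594.937ms @ 10 + 216.998ms (2/7)
11. 7811.935ms @ 72/7 + 216.998ms (2/7)
12. 8028.933ms @ 74/7 + 216.998ms (2/7)
13. 8245.931ms @ 76/7 + 433.996ms (4/7)
14. 8679.928ms @ 80/7 + 433.996ms (4/7)
15. 9113.924ms @ 12 + 2278.481ms (3)
16. 11392.405ms @ 15 + 108.499ms (1/7)
17. 11500.904ms @ 106/7 + 108.499ms (1/7)
18. 11609.403ms @ 107/7 + 108.499ms (1/7)
19. 11717.902ms @ 108/7 + 108.499ms (1/7)
20. 11826.401ms @ 109/7 + 108.499ms (1/7)
21. 11934.901ms @ 110/7 + 108.499ms (1/7)
22. 12043.4ms @ 111/7 + 108.499ms (1/7)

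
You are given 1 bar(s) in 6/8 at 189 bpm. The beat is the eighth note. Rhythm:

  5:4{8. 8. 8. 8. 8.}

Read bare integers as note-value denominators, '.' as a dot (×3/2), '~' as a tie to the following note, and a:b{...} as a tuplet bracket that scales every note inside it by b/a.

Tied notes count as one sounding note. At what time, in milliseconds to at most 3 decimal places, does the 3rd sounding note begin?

1. 0.0ms @ 0 + 380.952ms (6/5)
2. 380.952ms @ 6/5 + 380.952ms (6/5)
3. 761.905ms @ 12/5 + 380.952ms (6/5)
4. 1142.857ms @ 18/5 + 380.952ms (6/5)
5. 1523.81ms @ 24/5 + 380.952ms (6/5)

note 3 onset = 12/5b = 761.905ms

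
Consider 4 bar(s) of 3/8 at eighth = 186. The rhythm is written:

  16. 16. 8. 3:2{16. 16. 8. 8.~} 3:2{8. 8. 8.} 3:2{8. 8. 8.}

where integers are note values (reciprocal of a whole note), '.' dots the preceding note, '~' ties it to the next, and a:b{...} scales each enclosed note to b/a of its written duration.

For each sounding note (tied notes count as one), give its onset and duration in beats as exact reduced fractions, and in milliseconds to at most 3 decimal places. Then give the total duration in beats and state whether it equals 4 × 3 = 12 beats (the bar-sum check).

1) 0.0ms=0b +241.935ms=3/4b
2) 241.935ms=3/4b +241.935ms=3/4b
3) 483.871ms=3/2b +483.871ms=3/2b
4) 967.742ms=3b +161.29ms=1/2b
5) 1129.032ms=7/2b +161.29ms=1/2b
6) 1290.323ms=4b +322.581ms=1b
7) 1612.903ms=5b +645.161ms=2b
8) 2258.065ms=7b +322.581ms=1b
9) 2580.645ms=8b +322.581ms=1b
10) 2903.226ms=9b +322.581ms=1b
11) 3225.806ms=10b +322.581ms=1b
12) 3548.387ms=11b +322.581ms=1b
Σ=12b of 12 (186bpm 3/8) — PASS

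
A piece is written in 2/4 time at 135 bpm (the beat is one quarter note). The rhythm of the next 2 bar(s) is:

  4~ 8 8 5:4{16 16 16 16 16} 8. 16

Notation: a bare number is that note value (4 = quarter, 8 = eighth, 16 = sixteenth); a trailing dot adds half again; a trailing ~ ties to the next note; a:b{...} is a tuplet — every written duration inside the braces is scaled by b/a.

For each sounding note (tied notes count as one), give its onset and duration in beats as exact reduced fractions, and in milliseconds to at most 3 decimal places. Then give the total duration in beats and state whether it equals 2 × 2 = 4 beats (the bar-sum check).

1) 0.0ms=0b +666.667ms=3/2b
2) 666.667ms=3/2b +222.222ms=1/2b
3) 888.889ms=2b +88.889ms=1/5b
4) 977.778ms=11/5b +88.889ms=1/5b
5) 1066.667ms=12/5b +88.889ms=1/5b
6) 1155.556ms=13/5b +88.889ms=1/5b
7) 1244.444ms=14/5b +88.889ms=1/5b
8) 1333.333ms=3b +333.333ms=3/4b
9) 1666.667ms=15/4b +111.111ms=1/4b
Σ=4b of 4 (135bpm 2/4) — PASS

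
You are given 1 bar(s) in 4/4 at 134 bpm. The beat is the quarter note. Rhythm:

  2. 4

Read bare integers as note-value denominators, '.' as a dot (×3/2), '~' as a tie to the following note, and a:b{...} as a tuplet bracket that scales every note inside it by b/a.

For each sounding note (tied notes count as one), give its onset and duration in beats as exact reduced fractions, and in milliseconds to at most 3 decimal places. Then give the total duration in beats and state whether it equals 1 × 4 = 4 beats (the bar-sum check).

1) 0.0ms=0b +1343.284ms=3b
2) 1343.284ms=3b +447.761ms=1b
Σ=4b of 4 (134bpm 4/4) — PASS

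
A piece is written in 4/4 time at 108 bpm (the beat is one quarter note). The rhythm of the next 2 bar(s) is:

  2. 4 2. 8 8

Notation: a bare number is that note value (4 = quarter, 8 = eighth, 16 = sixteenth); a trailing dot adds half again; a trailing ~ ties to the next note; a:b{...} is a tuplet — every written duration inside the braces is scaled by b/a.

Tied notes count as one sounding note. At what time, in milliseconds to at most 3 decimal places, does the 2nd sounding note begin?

note 2 onset = 3b = 1666.667ms

1. 0.0ms @ 0 + 1666.667ms (3)
2. 1666.667ms @ 3 + 555.556ms (1)
3. 2222.222ms @ 4 + 1666.667ms (3)
4. 3888.889ms @ 7 + 277.778ms (1/2)
5. 4166.667ms @ 15/2 + 277.778ms (1/2)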